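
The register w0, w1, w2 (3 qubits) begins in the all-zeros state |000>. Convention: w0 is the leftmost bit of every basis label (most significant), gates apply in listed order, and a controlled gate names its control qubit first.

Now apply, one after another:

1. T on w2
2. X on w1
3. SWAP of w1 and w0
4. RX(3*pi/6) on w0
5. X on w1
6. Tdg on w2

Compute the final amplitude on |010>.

The amplitude on |010> is -sqrt(2)*I/2.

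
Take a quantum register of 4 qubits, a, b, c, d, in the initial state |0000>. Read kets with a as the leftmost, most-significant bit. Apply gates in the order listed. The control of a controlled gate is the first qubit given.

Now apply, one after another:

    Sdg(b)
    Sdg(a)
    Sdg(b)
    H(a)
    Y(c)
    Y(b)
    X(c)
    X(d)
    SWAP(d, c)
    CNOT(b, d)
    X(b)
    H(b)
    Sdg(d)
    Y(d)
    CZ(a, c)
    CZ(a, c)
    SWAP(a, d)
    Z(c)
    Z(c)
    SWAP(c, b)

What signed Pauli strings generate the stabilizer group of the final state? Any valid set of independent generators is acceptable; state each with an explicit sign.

The final state is stabilized by the group generated by +IIXI, +IIIX, +ZIII, -IZII; other independent generating sets are equally valid.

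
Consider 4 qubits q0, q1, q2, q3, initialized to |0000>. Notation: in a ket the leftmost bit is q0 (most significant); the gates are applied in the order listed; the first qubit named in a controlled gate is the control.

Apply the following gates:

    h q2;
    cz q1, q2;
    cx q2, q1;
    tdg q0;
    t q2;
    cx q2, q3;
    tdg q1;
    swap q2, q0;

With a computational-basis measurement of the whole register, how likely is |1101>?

The probability of measuring |1101> is 1/2.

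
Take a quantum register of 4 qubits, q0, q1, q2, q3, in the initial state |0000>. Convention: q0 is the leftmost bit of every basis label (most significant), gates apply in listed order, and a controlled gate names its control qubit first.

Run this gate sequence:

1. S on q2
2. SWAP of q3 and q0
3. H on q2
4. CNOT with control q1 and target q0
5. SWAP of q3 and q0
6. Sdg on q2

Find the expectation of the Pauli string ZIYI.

In the final state, ZIYI has expectation -1.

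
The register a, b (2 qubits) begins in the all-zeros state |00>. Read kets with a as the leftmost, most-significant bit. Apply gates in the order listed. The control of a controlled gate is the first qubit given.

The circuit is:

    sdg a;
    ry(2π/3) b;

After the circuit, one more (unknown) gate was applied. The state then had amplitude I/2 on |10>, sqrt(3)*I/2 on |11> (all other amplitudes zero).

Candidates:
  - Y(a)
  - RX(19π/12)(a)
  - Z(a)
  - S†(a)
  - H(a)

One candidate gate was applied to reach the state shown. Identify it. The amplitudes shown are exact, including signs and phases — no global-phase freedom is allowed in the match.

The unique candidate consistent with the amplitudes is Y(a).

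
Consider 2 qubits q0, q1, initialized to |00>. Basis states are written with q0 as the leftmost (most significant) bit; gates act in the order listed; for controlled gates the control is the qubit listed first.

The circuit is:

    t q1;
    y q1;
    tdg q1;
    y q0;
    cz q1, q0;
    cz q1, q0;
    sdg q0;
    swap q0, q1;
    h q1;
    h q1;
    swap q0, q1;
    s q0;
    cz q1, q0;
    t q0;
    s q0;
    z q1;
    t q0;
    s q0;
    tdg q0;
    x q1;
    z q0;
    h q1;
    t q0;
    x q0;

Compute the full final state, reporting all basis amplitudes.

After the circuit, the state carries amplitude -sqrt(2)*exp(I*pi/4)/2 on |00>, -sqrt(2)*exp(I*pi/4)/2 on |01>, 0 on |10>, 0 on |11>. Key observation: the block from step 6 through step 13 cancels to the identity and can be dropped.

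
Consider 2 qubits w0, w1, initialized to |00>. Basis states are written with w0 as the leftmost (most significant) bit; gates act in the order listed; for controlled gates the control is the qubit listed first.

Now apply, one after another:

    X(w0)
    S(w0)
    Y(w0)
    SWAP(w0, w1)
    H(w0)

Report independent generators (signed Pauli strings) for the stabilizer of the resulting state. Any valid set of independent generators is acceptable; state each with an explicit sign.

The final state is stabilized by the group generated by +XI, +IZ; other independent generating sets are equally valid.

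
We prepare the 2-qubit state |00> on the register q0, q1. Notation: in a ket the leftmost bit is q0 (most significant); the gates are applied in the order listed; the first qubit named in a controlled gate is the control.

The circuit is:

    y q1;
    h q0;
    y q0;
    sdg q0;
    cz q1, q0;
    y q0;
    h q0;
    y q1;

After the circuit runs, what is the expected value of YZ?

The observable YZ averages to 1.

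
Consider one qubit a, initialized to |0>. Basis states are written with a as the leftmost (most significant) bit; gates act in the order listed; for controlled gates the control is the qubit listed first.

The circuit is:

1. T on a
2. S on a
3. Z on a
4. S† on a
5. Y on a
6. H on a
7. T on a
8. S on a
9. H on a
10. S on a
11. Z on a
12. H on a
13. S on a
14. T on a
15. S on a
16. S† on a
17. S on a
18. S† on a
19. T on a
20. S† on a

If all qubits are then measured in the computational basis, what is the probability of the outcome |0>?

Outcome |0> occurs with probability sqrt(2)/4 + 1/2. Key observation: gates 15-18 undo each other exactly, leaving only the rest of the circuit to track.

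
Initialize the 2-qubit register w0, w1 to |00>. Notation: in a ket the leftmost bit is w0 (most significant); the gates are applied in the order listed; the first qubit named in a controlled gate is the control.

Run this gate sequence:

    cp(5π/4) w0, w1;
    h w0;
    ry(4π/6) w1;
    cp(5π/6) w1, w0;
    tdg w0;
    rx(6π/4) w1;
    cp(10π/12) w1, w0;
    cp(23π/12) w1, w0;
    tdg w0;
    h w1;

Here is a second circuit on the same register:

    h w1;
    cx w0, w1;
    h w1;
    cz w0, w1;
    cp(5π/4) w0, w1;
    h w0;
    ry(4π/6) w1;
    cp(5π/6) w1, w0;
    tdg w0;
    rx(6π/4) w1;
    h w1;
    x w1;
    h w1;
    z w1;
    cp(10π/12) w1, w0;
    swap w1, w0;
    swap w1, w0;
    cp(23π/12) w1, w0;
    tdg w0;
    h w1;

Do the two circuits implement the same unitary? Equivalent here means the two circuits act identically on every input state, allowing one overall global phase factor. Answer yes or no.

Yes: on every input state the two circuits agree up to one overall phase factor.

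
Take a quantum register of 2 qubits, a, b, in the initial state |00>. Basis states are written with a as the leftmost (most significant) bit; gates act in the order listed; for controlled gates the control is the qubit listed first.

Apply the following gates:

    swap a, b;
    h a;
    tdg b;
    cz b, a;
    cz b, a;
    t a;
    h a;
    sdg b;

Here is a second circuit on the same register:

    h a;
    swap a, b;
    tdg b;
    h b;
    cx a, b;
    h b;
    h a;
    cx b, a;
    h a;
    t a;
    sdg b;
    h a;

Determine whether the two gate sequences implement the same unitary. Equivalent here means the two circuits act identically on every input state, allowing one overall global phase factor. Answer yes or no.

No — the two circuits implement different unitaries, even allowing a global phase.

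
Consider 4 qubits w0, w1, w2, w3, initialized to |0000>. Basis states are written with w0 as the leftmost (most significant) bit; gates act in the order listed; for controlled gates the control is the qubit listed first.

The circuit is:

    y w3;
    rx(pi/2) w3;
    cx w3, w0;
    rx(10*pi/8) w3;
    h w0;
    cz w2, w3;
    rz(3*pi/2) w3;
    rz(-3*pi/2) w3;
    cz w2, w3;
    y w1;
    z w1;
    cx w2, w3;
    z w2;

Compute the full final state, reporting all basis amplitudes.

The final amplitudes are -I*sqrt(sqrt(2) + 2)/4 + I*sqrt(2 - sqrt(2))/4 on |0100>, -sqrt(sqrt(2) + 2)/4 - sqrt(2 - sqrt(2))/4 on |0101>, I*sqrt(2 - sqrt(2))/4 + I*sqrt(sqrt(2) + 2)/4 on |1100>, -sqrt(sqrt(2) + 2)/4 + sqrt(2 - sqrt(2))/4 on |1101>, and 0 on every other basis state. Key observation: steps 6-9 multiply out to the identity, so the circuit reduces to the remaining gates.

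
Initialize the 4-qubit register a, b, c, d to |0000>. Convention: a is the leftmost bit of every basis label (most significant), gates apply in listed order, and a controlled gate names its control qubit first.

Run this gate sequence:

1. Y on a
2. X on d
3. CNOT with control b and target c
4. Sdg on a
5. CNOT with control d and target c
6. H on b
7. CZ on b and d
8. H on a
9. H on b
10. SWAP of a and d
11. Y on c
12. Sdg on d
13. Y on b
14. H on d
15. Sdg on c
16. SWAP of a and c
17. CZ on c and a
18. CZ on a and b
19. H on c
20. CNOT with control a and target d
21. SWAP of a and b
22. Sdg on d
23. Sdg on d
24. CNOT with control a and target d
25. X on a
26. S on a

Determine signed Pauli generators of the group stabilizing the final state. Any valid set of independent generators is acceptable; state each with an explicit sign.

The stabilizer group can be generated by -IIXI, +IIIY, -ZIII, +IZII, among other valid generating sets.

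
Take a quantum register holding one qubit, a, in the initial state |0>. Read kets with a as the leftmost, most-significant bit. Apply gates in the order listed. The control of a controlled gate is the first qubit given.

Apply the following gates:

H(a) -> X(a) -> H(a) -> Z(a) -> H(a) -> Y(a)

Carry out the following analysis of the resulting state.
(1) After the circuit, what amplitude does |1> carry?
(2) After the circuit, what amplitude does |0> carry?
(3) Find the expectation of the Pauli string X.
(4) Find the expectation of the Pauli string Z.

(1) The final state's coefficient on |1> equals sqrt(2)*I/2. Key observation: the block from step 1 through step 4 cancels to the identity and can be dropped.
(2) |0> carries amplitude -sqrt(2)*I/2 in the final state.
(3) In the final state, X has expectation -1.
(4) In the final state, Z has expectation 0.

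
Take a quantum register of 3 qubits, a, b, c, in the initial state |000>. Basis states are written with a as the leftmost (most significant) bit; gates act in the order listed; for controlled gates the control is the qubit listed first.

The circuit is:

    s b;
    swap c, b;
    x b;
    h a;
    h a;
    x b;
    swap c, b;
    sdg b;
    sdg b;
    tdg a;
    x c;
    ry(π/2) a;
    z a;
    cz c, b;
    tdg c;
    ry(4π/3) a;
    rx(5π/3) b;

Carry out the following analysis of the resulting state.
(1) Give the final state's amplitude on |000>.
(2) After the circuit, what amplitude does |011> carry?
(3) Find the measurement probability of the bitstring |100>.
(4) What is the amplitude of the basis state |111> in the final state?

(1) The amplitude on |000> is 0. Key observation: the block from step 1 through step 8 cancels to the identity and can be dropped.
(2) The final state's coefficient on |011> equals (-sqrt(6) + sqrt(2))*exp(I*pi/4)/8.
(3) The probability of measuring |100> is 0.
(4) |111> carries amplitude (-sqrt(6) - sqrt(2))*exp(I*pi/4)/8 in the final state.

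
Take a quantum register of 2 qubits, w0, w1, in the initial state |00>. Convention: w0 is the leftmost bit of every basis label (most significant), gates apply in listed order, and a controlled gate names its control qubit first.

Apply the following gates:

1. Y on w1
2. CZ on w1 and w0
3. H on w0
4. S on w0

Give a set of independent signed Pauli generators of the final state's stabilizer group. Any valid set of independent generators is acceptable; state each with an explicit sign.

The stabilizer group can be generated by +YI, -IZ, among other valid generating sets.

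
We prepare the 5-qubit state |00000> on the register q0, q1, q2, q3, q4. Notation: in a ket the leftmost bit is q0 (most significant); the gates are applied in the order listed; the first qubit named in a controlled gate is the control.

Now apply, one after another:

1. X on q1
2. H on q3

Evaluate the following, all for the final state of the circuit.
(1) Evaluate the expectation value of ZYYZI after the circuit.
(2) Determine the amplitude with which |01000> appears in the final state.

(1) The expectation value of ZYYZI is 0.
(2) |01000> carries amplitude sqrt(2)/2 in the final state.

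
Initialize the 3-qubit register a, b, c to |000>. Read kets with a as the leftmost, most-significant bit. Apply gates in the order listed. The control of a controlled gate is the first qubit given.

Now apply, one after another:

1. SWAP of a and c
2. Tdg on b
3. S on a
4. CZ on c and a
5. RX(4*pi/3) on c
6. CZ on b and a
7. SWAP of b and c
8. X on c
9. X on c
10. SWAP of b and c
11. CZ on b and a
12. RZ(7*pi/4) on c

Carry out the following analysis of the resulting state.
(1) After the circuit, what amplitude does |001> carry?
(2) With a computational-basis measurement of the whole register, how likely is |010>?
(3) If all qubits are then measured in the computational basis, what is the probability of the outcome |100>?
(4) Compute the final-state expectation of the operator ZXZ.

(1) The amplitude on |001> is sqrt(3)*exp(3*I*pi/8)/2. Key observation: the block from step 6 through step 11 cancels to the identity and can be dropped.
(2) The probability of measuring |010> is 0.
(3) A full measurement returns |100> with probability 0.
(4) The expectation value of ZXZ is 0.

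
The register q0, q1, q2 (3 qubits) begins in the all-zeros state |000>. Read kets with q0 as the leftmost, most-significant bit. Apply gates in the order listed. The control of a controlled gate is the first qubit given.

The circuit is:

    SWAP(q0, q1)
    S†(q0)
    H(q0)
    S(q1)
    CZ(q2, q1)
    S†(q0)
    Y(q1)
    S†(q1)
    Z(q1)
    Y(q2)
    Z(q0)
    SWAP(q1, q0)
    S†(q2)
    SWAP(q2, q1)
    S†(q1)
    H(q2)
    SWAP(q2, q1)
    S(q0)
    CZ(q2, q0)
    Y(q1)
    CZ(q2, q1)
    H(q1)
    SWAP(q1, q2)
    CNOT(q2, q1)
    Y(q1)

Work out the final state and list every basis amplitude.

After the circuit, the state carries amplitude -sqrt(2)/2 on |100>, -sqrt(2)*I/2 on |111>, and 0 on every other basis state.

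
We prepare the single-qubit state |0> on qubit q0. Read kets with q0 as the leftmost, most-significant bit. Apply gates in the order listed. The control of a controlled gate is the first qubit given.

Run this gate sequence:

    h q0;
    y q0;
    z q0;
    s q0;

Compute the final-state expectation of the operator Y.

In the final state, Y has expectation 1.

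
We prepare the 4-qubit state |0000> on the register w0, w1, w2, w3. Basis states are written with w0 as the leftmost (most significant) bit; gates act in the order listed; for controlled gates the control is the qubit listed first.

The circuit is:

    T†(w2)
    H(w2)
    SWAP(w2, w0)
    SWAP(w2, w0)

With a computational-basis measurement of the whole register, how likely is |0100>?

The probability of measuring |0100> is 0. Key observation: steps 3-4 multiply out to the identity, so the circuit reduces to the remaining gates.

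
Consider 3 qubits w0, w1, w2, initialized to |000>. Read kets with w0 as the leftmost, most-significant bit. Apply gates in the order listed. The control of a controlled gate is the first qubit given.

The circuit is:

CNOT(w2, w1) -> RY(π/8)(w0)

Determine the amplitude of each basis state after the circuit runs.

The final amplitudes are cos(pi/16) on |000>, sin(pi/16) on |100>, and 0 on every other basis state.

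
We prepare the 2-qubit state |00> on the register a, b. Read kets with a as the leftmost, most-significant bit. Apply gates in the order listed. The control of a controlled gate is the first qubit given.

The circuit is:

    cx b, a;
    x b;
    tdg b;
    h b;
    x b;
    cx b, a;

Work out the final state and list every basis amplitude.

After the circuit, the state carries amplitude sqrt(2)*exp(3*I*pi/4)/2 on |00>, 0 on |01>, 0 on |10>, -sqrt(2)*exp(3*I*pi/4)/2 on |11>.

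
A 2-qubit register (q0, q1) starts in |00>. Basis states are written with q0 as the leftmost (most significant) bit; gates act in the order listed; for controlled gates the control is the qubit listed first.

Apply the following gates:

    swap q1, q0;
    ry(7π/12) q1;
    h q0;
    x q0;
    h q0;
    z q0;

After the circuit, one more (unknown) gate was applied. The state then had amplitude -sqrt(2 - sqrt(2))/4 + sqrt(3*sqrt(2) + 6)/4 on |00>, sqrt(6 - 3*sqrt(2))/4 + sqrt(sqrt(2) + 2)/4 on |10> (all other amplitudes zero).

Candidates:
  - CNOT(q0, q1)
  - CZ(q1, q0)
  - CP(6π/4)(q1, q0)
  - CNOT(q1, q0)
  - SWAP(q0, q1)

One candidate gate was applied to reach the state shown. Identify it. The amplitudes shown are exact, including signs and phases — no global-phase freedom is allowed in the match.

The applied gate was SWAP(q0, q1). Key observation: steps 3-6 multiply out to the identity, so the circuit reduces to the remaining gates.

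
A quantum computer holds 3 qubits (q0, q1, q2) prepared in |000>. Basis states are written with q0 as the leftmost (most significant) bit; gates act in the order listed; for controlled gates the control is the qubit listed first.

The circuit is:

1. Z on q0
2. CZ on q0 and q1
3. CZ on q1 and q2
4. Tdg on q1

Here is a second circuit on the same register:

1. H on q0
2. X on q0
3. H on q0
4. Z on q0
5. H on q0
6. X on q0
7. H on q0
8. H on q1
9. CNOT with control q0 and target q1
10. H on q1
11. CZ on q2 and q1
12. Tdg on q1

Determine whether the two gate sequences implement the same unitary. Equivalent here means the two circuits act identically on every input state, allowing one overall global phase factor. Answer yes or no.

Yes: on every input state the two circuits agree up to one overall phase factor.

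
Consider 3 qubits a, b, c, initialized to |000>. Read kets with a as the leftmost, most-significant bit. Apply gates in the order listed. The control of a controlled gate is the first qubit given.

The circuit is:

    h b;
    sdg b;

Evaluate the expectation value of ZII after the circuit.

In the final state, ZII has expectation 1.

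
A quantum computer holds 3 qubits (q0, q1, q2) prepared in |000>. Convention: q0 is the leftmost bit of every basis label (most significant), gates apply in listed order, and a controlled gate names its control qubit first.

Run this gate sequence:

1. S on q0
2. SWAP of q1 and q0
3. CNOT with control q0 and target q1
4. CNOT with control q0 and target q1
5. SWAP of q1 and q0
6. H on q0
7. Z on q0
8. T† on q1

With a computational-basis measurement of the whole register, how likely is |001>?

The probability of measuring |001> is 0. Key observation: gates 2-5 undo each other exactly, leaving only the rest of the circuit to track.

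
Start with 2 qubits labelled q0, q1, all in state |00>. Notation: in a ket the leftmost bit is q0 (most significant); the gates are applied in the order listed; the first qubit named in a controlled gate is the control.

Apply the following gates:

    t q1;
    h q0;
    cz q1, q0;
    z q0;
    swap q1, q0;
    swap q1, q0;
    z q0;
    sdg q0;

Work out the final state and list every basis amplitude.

The resulting statevector has amplitude sqrt(2)/2 on |00>, 0 on |01>, -sqrt(2)*I/2 on |10>, 0 on |11>. Key observation: gates 4-7 undo each other exactly, leaving only the rest of the circuit to track.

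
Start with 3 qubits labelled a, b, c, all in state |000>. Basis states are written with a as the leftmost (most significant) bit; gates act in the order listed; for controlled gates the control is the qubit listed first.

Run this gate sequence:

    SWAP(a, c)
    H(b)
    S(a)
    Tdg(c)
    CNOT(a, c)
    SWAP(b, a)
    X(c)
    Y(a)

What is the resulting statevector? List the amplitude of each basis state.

After the circuit, the state carries amplitude -sqrt(2)*I/2 on |001>, sqrt(2)*I/2 on |101>, and 0 on every other basis state.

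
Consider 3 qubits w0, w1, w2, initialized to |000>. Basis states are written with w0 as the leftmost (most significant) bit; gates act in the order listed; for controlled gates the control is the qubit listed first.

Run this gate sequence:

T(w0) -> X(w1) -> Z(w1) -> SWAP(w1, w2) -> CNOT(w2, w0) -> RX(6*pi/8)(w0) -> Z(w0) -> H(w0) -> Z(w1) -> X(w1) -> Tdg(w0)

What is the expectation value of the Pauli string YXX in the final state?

The observable YXX averages to 0.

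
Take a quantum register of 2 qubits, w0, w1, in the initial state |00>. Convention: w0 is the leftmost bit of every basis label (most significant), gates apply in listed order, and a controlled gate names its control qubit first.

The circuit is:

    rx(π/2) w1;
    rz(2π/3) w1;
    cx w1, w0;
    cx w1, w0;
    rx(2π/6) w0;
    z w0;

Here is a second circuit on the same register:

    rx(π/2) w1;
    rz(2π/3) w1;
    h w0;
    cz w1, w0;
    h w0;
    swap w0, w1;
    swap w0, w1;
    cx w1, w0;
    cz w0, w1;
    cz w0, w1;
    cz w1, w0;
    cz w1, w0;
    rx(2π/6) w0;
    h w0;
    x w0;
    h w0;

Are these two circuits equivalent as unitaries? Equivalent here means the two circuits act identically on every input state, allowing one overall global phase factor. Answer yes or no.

Yes, they are equivalent — the unitaries differ by at most a global phase.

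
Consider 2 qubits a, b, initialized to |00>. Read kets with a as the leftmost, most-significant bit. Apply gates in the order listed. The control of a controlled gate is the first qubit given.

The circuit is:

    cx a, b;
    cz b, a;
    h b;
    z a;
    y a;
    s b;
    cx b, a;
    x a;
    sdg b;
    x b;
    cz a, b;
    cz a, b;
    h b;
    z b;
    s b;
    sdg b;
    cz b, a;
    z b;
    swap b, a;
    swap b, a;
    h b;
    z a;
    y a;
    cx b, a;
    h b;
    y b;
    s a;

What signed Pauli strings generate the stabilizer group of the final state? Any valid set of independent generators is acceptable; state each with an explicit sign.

One valid set of independent stabilizer generators is +YI, +IX (any independent generating set of the same group is equally correct). Key observation: steps 19-20 multiply out to the identity, so the circuit reduces to the remaining gates.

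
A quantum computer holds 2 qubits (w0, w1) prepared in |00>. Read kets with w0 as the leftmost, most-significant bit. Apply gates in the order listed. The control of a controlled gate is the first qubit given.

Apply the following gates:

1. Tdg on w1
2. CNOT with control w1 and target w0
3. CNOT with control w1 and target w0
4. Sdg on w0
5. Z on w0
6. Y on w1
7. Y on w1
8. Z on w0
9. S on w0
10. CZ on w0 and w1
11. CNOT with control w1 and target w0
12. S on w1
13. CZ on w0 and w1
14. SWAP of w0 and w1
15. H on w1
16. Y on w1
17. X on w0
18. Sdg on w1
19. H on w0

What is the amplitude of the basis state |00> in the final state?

The amplitude on |00> is -I/2. Key observation: steps 4-9 multiply out to the identity, so the circuit reduces to the remaining gates.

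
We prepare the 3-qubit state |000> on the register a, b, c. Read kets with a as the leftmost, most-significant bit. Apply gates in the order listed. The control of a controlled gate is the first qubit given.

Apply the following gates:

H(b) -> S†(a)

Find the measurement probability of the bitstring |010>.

A full measurement returns |010> with probability 1/2.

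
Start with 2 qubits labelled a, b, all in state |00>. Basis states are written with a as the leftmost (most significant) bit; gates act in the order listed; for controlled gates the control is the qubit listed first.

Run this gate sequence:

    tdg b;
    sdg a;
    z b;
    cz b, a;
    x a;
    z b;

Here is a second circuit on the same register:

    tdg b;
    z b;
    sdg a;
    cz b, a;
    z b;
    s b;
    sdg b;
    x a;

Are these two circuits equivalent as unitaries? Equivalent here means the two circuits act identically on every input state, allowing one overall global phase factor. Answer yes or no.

Yes: on every input state the two circuits agree up to one overall phase factor.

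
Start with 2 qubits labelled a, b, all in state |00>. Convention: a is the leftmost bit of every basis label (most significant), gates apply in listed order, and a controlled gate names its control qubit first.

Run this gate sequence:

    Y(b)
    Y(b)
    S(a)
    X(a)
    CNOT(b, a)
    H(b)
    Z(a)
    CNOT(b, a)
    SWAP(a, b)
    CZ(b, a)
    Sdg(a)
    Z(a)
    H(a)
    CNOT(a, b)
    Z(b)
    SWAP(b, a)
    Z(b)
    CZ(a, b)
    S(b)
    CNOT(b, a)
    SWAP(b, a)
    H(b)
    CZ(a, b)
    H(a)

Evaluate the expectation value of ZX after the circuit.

The observable ZX averages to -1.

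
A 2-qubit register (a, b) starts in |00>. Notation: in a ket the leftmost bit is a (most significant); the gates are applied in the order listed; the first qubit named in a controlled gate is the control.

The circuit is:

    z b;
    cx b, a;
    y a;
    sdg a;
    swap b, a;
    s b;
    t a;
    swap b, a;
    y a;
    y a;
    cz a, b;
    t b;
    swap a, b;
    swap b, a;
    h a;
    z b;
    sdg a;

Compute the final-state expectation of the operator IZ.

In the final state, IZ has expectation 1.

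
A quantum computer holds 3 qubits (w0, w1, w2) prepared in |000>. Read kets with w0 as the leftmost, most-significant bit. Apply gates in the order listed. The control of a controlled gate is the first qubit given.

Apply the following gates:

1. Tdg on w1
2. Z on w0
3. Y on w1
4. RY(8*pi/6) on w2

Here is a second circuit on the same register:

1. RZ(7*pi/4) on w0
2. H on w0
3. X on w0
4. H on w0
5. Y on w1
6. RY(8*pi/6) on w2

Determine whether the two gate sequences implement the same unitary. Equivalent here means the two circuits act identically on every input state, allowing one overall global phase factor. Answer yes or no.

No, they are not equivalent — no single phase factor reconciles the two unitaries.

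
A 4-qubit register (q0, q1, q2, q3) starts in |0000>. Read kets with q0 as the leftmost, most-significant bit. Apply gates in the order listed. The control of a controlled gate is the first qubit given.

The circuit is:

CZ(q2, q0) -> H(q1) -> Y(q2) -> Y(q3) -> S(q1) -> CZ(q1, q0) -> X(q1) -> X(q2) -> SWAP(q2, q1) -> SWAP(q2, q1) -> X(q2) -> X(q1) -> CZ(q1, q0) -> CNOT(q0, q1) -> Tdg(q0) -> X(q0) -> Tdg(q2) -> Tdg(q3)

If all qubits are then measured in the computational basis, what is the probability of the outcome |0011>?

Outcome |0011> occurs with probability 0. Key observation: steps 6-13 multiply out to the identity, so the circuit reduces to the remaining gates.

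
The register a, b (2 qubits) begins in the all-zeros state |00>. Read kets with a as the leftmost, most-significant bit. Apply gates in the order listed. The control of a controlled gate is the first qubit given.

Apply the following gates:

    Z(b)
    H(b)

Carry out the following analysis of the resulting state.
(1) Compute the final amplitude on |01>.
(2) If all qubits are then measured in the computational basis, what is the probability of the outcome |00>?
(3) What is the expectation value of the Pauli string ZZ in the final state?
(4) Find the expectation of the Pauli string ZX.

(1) |01> carries amplitude sqrt(2)/2 in the final state.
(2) Outcome |00> occurs with probability 1/2.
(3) In the final state, ZZ has expectation 0.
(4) The expectation value of ZX is 1.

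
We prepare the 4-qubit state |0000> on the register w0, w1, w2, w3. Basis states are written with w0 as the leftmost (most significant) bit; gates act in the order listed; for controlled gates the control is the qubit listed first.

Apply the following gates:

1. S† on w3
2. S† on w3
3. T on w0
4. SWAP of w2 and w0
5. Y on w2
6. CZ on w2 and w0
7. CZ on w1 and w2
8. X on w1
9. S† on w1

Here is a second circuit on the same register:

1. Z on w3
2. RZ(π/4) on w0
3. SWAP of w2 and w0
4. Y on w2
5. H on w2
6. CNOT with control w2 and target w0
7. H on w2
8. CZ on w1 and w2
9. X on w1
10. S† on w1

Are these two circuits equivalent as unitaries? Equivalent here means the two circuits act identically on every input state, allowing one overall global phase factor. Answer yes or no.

No — the two circuits implement different unitaries, even allowing a global phase.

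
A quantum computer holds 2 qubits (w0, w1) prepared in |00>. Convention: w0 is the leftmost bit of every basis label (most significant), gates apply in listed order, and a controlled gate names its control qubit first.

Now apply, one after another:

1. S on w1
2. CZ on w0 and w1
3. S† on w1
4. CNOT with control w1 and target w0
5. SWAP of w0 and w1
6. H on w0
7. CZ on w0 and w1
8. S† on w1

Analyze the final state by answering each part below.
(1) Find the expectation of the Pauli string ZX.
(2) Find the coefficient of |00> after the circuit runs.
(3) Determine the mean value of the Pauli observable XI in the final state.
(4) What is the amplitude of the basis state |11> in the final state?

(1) The observable ZX averages to 0.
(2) The amplitude on |00> is sqrt(2)/2.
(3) In the final state, XI has expectation 1.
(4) |11> carries amplitude 0 in the final state.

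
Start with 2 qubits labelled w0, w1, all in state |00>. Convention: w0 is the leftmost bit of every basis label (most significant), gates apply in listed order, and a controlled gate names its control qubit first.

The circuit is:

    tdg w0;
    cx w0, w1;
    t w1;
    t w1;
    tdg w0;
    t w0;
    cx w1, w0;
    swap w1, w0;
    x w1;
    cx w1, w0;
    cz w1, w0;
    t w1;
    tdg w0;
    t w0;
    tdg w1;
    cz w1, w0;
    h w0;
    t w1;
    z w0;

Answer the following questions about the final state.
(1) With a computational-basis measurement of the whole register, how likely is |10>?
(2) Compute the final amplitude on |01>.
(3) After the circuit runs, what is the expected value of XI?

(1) Outcome |10> occurs with probability 0.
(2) |01> carries amplitude sqrt(2)*exp(I*pi/4)/2 in the final state.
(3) The expectation value of XI is 1.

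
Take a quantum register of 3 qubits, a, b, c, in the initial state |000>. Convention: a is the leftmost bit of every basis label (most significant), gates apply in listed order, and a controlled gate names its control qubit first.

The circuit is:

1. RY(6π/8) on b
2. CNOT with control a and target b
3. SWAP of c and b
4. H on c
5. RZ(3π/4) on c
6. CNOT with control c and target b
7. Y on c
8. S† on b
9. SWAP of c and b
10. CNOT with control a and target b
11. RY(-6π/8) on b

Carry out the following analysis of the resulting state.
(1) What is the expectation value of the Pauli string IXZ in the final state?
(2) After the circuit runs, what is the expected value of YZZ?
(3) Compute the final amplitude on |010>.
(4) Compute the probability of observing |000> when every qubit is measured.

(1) In the final state, IXZ has expectation sqrt(2)/2.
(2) The observable YZZ averages to 0.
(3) The final state's coefficient on |010> equals sqrt(2)*exp(I*pi/8)/4.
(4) The probability of measuring |000> is sqrt(2)/4 + 3/8.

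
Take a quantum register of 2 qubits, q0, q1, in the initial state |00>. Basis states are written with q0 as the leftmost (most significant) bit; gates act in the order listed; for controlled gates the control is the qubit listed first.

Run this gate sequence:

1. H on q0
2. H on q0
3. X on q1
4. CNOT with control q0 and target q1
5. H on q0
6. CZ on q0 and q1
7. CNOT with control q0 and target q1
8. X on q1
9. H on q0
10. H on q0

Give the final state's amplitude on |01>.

|01> carries amplitude 0 in the final state.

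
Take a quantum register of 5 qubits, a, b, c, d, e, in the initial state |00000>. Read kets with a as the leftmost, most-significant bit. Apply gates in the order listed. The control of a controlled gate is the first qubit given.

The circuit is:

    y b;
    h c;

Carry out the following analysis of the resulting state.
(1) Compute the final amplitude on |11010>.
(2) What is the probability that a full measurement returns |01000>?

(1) |11010> carries amplitude 0 in the final state.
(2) The probability of measuring |01000> is 1/2.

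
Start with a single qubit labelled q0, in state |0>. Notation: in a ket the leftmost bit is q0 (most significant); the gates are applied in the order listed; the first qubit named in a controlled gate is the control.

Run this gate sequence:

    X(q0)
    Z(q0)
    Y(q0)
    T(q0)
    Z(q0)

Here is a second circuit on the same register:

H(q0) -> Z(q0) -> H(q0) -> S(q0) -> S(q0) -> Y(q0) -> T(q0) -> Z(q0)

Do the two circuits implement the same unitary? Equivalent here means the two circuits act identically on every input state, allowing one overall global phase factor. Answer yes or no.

Yes — the two circuits implement the same unitary up to a global phase.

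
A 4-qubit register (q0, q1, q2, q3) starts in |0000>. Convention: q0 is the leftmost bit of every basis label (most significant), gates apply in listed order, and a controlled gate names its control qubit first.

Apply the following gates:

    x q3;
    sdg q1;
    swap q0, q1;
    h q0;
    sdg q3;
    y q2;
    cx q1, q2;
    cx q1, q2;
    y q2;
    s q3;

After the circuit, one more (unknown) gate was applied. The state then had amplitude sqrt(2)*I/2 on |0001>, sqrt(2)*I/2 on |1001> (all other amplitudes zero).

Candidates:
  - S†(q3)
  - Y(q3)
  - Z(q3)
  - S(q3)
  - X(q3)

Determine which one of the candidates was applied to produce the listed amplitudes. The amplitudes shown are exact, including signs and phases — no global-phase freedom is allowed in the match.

The unique candidate consistent with the amplitudes is S(q3). Key observation: steps 5-10 multiply out to the identity, so the circuit reduces to the remaining gates.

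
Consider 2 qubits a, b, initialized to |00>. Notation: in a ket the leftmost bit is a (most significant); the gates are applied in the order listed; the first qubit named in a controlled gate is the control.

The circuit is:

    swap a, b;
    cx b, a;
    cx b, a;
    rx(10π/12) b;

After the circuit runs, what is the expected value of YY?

The expectation value of YY is 0.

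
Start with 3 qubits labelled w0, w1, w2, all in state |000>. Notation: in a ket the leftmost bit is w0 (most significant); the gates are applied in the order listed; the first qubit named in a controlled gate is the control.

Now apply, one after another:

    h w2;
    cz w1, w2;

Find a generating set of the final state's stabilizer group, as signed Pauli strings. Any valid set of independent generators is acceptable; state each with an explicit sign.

One valid set of independent stabilizer generators is +IIX, +ZII, +IZI (any independent generating set of the same group is equally correct).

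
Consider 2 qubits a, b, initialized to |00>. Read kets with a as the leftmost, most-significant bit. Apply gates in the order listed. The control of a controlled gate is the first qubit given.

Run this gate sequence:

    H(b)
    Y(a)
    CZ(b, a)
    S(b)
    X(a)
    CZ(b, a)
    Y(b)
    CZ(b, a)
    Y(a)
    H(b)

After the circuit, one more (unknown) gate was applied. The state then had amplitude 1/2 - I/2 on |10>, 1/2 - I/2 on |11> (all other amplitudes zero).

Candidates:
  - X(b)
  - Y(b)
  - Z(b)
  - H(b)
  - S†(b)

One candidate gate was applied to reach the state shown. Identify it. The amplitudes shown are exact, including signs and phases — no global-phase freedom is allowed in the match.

The unique candidate consistent with the amplitudes is S†(b).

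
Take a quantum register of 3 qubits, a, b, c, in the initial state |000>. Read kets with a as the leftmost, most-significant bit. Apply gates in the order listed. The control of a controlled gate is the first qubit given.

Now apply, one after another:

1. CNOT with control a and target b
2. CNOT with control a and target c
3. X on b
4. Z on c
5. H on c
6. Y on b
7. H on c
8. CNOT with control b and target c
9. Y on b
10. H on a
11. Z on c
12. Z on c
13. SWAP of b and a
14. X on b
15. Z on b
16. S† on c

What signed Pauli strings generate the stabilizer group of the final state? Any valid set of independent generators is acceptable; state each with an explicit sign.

The stabilizer group can be generated by -IXI, -ZII, +IIZ, among other valid generating sets.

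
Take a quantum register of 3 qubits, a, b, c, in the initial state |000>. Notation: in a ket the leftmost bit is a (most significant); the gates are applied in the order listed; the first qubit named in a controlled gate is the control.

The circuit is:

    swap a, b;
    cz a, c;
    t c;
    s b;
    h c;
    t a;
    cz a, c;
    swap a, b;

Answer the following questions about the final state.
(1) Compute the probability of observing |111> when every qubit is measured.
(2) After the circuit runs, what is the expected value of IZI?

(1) A full measurement returns |111> with probability 0.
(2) The expectation value of IZI is 1.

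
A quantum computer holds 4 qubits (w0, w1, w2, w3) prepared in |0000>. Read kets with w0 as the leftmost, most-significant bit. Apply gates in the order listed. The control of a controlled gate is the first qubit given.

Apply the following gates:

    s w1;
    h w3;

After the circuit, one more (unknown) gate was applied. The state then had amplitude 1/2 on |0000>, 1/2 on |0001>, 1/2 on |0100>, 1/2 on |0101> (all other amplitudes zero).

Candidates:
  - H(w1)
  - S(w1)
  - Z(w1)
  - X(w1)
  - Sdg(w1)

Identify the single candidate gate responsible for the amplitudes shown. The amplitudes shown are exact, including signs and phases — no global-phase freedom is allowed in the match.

The unique candidate consistent with the amplitudes is H(w1).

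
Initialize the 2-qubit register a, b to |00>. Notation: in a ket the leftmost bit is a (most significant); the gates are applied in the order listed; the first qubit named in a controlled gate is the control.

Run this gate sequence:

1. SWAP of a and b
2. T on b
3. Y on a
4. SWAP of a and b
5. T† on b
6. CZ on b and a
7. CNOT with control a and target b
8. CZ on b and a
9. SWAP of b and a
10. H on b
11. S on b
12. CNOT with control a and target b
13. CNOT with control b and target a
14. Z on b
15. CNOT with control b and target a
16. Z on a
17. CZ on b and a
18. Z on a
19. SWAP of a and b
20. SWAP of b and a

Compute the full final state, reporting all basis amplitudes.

The resulting statevector has amplitude 0 on |00>, 0 on |01>, sqrt(2)*exp(3*I*pi/4)/2 on |10>, sqrt(2)*exp(I*pi/4)/2 on |11>.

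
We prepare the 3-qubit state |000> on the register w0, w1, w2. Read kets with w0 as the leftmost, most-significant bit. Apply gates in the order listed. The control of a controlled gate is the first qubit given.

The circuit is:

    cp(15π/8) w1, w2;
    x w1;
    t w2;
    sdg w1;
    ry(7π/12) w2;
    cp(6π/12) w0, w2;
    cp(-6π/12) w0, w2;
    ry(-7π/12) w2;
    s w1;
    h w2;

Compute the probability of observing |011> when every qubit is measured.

The probability of measuring |011> is 1/2.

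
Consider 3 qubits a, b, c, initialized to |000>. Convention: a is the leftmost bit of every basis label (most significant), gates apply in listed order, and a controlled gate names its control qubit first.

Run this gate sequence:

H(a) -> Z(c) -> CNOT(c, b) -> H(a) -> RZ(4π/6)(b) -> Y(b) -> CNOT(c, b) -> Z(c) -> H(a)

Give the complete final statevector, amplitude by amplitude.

After the circuit, the state carries amplitude sqrt(2)*exp(I*pi/6)/2 on |010>, sqrt(2)*exp(I*pi/6)/2 on |110>, and 0 on every other basis state.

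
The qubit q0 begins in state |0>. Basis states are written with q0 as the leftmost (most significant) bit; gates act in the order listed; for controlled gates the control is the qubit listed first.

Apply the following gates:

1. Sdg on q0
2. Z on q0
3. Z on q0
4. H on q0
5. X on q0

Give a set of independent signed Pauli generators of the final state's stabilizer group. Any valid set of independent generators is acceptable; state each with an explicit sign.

The stabilizer group can be generated by +X, among other valid generating sets.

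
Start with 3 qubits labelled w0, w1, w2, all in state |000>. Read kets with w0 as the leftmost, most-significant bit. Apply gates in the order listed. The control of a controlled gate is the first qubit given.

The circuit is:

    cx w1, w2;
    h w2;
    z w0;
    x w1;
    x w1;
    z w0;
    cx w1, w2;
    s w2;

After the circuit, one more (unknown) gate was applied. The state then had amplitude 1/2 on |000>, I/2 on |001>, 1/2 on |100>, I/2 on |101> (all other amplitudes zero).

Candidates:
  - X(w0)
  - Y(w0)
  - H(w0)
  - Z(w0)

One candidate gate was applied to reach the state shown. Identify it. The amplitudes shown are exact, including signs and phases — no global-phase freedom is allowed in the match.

The applied gate was H(w0).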